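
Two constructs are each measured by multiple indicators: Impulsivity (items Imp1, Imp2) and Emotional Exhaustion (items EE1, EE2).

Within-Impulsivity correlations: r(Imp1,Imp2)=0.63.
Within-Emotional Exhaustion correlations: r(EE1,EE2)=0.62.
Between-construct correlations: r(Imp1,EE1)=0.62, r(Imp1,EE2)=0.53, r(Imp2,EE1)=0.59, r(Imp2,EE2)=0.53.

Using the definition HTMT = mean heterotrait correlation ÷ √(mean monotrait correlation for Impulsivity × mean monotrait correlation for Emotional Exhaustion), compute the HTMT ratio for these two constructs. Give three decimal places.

0.908

Mean between = 2.27/4 = 0.5675.
Mean within-Imp = 0.63/1 = 0.6300; mean within-EE = 0.62/1 = 0.6200.
Geometric mean = √(0.6300 × 0.6200) = 0.6250.
HTMT = 0.5675 / 0.6250 = 0.908.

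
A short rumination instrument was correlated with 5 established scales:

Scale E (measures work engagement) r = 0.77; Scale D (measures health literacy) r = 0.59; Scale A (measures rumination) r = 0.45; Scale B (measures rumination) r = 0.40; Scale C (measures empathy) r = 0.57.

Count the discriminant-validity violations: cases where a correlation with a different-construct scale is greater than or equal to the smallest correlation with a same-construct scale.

Convergent (same construct = rumination): Scale A, Scale B.
Smallest convergent = 0.40. Discriminant values: 0.77, 0.59, 0.57; count ≥ 0.40 → 3.

3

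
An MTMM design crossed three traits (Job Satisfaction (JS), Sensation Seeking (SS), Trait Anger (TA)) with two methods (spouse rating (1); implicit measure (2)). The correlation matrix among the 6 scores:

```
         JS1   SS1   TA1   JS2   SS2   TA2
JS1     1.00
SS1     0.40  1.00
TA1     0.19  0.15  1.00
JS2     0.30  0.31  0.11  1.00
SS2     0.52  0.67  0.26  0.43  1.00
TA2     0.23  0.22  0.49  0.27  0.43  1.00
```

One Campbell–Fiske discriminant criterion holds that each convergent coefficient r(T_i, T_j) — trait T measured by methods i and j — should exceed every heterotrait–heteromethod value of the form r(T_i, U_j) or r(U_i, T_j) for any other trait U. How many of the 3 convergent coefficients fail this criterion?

Checking each validity diagonal entry against its comparison values:
JS (methods 1·2): 0.30 vs {0.52, 0.31, 0.23, 0.11} → fail.
SS (methods 1·2): 0.67 vs {0.31, 0.52, 0.22, 0.26} → pass.
TA (methods 1·2): 0.49 vs {0.11, 0.23, 0.26, 0.22} → pass.
1 of 3 fail.

1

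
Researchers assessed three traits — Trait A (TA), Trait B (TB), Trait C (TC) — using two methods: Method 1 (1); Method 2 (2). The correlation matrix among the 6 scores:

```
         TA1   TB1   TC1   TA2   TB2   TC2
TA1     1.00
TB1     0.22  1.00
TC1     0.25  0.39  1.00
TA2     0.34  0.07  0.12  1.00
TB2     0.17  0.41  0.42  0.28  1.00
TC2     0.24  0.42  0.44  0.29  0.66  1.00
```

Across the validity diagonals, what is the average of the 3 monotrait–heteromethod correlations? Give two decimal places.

0.40

Convergent values: 0.34, 0.41, 0.44; mean = 1.19/3 = 0.40.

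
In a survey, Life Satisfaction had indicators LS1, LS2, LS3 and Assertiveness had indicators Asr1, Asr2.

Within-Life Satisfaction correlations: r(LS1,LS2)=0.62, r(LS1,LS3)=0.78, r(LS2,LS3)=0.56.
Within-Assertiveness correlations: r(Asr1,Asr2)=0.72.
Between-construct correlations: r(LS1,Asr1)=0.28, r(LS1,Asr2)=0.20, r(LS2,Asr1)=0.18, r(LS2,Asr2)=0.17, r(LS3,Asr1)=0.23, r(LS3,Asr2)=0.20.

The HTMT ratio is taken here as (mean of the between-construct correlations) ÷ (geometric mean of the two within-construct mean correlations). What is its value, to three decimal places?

Mean between = 1.26/6 = 0.2100.
Mean within-LS = 1.96/3 = 0.6533; mean within-Asr = 0.72/1 = 0.7200.
Geometric mean = √(0.6533 × 0.7200) = 0.6858.
HTMT = 0.2100 / 0.6858 = 0.306.

0.306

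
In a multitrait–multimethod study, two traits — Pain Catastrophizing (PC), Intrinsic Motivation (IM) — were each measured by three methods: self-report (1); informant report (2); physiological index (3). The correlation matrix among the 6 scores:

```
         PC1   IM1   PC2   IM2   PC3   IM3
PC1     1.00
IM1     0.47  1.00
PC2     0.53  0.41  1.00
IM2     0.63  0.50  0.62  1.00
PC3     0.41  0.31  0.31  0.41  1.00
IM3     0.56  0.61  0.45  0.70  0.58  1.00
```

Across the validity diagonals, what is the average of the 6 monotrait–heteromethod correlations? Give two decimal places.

0.51

Convergent values: 0.53, 0.41, 0.31, 0.50, 0.61, 0.70; mean = 3.06/6 = 0.51.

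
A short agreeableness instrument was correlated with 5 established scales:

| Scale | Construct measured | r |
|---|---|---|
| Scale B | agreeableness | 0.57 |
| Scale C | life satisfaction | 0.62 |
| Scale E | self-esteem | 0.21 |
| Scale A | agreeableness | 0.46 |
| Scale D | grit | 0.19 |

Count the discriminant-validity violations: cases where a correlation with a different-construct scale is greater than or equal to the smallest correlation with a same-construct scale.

Convergent (same construct = agreeableness): Scale B, Scale A.
Smallest convergent = 0.46. Discriminant values: 0.62, 0.21, 0.19; count ≥ 0.46 → 1.

1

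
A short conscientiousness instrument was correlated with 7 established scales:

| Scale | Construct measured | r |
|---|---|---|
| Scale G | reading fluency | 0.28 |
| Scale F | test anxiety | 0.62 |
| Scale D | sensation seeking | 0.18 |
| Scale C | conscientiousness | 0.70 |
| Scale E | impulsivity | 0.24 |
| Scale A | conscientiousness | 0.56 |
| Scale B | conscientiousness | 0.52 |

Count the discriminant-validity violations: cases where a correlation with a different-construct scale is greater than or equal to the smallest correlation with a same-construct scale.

Convergent (same construct = conscientiousness): Scale C, Scale A, Scale B.
Smallest convergent = 0.52. Discriminant values: 0.28, 0.62, 0.18, 0.24; count ≥ 0.52 → 1.

1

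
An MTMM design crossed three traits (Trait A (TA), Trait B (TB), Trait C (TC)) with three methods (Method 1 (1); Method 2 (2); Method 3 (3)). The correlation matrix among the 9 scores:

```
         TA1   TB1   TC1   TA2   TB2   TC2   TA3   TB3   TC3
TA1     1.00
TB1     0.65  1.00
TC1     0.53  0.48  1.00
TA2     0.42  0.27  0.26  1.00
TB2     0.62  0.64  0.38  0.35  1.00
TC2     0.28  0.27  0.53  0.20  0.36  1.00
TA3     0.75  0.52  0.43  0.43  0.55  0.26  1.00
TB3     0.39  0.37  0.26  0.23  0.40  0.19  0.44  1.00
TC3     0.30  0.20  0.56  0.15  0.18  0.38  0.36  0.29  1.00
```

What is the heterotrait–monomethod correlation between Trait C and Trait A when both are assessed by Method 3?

Different traits, same method: r(TC3, TA3) = 0.36.

0.36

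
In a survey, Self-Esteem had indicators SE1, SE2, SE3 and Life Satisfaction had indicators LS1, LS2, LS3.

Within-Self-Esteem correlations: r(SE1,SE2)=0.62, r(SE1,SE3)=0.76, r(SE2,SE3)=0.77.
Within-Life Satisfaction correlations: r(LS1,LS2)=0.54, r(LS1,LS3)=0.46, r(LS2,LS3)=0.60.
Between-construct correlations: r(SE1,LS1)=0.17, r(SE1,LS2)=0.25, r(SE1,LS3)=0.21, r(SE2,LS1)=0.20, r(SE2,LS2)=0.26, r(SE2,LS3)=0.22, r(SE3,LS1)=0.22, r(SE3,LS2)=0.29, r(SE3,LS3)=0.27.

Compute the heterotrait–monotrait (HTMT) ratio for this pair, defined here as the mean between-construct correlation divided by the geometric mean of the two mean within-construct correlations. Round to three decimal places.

0.376

Mean heterotrait r = 2.09/9 = 0.2322.
Mean within-SE = 2.15/3 = 0.7167; mean within-LS = 1.60/3 = 0.5333.
Geometric mean = √(0.7167 × 0.5333) = 0.6182.
HTMT = 0.2322 / 0.6182 = 0.376.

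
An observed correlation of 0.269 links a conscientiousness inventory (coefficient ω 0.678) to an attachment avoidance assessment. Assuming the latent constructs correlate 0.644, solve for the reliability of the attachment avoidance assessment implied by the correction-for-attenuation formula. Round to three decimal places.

r_true = r_obs / √(r_xx · r_yy) ⇒ 0.644 = 0.269 / √(0.678 · r_yy).
√(0.678 · r_yy) = 0.269 / 0.644 = 0.4177; 0.678 · r_yy = 0.1745; r_yy = 0.1745 / 0.678 ≈ 0.257.

0.257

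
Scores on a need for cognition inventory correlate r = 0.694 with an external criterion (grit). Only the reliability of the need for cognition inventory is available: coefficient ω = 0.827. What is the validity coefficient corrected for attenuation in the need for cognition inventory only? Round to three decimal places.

Single correction: r_c = r_obs / √r_xx = 0.694 / √0.827 = 0.694 / 0.9094 ≈ 0.763.

0.763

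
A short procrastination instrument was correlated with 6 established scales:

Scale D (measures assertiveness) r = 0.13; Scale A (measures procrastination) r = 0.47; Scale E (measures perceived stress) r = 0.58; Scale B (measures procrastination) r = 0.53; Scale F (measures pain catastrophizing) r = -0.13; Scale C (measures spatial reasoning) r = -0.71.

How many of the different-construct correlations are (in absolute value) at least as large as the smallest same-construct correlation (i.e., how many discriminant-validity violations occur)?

2

Convergent (same construct = procrastination): Scale A, Scale B.
Smallest convergent = 0.47. Discriminant |r|: 0.13, 0.58, 0.13, 0.71; count ≥ 0.47 → 2.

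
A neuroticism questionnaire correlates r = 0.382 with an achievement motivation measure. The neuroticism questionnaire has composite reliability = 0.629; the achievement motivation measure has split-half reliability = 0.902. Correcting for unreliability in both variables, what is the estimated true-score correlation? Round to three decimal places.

0.507

r_true = r_obs / √(r_xx · r_yy) = 0.382 / √(0.629 × 0.902) = 0.382 / √0.567358 = 0.382 / 0.7532 ≈ 0.507.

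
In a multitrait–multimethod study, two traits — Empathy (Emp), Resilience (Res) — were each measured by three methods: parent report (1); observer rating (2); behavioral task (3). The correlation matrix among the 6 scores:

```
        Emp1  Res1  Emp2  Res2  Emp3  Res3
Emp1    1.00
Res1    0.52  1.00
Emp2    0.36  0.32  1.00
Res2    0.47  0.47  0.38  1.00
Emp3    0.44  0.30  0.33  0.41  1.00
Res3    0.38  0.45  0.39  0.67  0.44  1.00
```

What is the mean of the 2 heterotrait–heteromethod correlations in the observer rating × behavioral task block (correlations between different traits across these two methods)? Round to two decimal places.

HTHM values (method 2 × method 3): 0.39, 0.41; mean = 0.80/2 = 0.40.

0.40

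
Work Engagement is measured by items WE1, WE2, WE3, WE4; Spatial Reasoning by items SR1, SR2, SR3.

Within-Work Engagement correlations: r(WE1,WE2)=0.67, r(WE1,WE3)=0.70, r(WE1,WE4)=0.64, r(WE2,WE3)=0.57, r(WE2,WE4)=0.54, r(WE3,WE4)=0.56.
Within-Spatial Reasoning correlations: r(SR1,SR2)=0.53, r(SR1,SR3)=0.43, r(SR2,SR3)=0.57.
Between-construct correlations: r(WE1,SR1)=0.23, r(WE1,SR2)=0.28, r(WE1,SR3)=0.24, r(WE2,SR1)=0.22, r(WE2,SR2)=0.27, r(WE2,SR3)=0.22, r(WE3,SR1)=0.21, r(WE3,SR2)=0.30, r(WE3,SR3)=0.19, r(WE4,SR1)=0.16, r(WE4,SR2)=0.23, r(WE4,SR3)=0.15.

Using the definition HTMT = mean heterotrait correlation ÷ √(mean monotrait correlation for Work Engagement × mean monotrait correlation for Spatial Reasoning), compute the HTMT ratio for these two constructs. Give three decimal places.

Between-construct mean = 2.70/12 = 0.2250.
Mean within-WE = 3.68/6 = 0.6133; mean within-SR = 1.53/3 = 0.5100.
Geometric mean = √(0.6133 × 0.5100) = 0.5593.
HTMT = 0.2250 / 0.5593 = 0.402.

0.402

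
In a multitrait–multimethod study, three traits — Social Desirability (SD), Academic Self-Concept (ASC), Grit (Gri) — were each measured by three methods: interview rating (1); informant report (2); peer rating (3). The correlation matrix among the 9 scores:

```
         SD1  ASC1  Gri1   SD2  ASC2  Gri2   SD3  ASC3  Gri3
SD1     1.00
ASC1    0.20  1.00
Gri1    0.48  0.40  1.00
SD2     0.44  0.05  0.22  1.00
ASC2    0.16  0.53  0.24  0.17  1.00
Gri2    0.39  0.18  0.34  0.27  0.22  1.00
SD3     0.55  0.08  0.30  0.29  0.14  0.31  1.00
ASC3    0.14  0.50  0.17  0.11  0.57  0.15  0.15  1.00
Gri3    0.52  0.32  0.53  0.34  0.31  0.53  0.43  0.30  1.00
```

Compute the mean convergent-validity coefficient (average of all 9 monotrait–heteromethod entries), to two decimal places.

0.48

Convergent values: 0.44, 0.55, 0.29, 0.53, 0.50, 0.57, 0.34, 0.53, 0.53; mean = 4.28/9 = 0.48.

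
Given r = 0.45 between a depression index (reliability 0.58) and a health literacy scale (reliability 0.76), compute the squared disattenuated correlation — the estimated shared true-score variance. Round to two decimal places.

0.46

Disattenuated r = 0.45 / √(0.58 × 0.76) = 0.45 / 0.6639 = 0.6778.
Shared true-score variance = 0.6778² = 0.4594 ≈ 0.46.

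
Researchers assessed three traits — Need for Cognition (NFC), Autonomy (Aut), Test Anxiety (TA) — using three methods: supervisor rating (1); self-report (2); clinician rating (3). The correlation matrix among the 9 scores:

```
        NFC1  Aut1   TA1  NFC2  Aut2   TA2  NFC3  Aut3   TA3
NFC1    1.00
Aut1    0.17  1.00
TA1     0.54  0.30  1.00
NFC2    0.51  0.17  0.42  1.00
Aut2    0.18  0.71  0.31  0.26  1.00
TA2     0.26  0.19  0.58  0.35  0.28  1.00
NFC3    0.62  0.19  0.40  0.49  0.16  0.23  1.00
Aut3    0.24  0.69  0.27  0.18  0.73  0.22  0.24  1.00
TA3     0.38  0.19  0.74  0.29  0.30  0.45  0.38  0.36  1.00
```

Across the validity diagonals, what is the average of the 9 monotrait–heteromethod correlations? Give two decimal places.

Convergent values: 0.51, 0.62, 0.49, 0.71, 0.69, 0.73, 0.58, 0.74, 0.45; mean = 5.52/9 = 0.61.

0.61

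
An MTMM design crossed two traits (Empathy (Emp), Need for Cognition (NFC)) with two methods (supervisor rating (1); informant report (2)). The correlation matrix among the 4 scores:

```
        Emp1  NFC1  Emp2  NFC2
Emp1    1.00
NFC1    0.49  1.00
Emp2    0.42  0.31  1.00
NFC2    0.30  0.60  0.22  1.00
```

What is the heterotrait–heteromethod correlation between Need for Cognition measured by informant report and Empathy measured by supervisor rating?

0.30

Different traits and methods: r(NFC2, Emp1) = 0.30.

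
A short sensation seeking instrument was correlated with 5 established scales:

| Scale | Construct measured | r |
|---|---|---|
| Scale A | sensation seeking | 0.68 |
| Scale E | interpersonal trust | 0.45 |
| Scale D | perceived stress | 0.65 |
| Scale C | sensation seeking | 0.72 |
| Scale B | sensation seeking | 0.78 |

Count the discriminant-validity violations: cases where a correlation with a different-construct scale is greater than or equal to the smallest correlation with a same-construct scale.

0

Convergent (same construct = sensation seeking): Scale A, Scale C, Scale B.
Smallest convergent = 0.68. Discriminant values: 0.45, 0.65; count ≥ 0.68 → 0.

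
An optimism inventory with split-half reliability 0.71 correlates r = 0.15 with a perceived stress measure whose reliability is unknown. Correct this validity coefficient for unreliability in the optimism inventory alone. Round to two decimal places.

0.18

Single correction: r_c = r_obs / √r_xx = 0.15 / √0.71 = 0.15 / 0.8426 ≈ 0.18.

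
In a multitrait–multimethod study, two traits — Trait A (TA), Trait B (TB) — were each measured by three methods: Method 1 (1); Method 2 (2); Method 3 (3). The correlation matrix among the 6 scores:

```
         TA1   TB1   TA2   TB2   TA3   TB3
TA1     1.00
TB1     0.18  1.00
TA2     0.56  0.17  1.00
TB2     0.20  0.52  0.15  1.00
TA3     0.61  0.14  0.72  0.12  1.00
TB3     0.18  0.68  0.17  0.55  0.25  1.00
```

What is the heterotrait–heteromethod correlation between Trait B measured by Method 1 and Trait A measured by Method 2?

0.17

Different traits and methods: r(TB1, TA2) = 0.17.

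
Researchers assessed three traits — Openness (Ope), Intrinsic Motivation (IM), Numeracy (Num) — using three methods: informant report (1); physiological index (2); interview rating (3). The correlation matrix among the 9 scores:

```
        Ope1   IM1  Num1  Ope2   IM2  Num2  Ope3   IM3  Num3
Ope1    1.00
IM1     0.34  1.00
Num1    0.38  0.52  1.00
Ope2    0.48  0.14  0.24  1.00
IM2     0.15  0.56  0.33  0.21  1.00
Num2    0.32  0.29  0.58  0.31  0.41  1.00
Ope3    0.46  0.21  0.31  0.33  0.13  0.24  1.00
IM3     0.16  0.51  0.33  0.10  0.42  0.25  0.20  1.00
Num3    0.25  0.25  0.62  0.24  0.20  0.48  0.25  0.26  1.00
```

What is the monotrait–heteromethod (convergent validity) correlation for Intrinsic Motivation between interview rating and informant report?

Same trait (IM), different methods: r(IM3, IM1) = 0.51.

0.51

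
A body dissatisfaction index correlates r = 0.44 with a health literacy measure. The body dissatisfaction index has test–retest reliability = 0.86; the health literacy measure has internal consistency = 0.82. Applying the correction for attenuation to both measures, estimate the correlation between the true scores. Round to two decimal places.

0.52

r_true = r_obs / √(r_xx · r_yy) = 0.44 / √(0.86 × 0.82) = 0.44 / √0.7052 = 0.44 / 0.8398 ≈ 0.52.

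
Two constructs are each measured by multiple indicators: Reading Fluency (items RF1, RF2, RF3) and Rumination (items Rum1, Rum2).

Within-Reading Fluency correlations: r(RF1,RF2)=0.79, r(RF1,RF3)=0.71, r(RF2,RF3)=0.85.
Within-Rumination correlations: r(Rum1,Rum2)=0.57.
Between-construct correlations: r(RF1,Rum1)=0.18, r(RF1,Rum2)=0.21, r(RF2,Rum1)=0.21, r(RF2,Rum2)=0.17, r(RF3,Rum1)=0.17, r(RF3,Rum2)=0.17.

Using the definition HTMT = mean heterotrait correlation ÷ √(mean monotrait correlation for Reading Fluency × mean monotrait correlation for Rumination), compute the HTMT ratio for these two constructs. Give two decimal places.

0.28

Between-construct mean = 1.11/6 = 0.1850.
Mean within-RF = 2.35/3 = 0.7833; mean within-Rum = 0.57/1 = 0.5700.
Geometric mean = √(0.7833 × 0.5700) = 0.6682.
HTMT = 0.1850 / 0.6682 = 0.28.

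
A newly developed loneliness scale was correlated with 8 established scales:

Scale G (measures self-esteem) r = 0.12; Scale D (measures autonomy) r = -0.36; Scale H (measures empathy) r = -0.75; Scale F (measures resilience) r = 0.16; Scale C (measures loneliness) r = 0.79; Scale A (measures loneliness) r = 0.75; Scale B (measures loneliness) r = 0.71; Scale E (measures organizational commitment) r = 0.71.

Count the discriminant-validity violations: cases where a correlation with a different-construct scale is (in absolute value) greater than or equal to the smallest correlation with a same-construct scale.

2

Convergent (same construct = loneliness): Scale C, Scale A, Scale B.
Smallest convergent = 0.71. Discriminant |r|: 0.12, 0.36, 0.75, 0.16, 0.71; count ≥ 0.71 → 2.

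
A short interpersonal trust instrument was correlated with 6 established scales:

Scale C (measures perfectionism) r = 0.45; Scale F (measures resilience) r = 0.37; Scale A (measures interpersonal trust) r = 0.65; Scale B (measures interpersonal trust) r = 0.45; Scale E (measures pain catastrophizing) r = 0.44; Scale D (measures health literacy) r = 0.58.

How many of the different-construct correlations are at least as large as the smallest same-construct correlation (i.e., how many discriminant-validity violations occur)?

2

Convergent (same construct = interpersonal trust): Scale A, Scale B.
Smallest convergent = 0.45. Discriminant values: 0.45, 0.37, 0.44, 0.58; count ≥ 0.45 → 2.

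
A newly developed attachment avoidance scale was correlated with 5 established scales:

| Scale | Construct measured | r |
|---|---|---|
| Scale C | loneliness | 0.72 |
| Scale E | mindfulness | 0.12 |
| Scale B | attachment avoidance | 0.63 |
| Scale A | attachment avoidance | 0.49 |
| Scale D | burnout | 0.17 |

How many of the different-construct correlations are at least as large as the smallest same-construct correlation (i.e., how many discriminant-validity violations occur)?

Convergent (same construct = attachment avoidance): Scale B, Scale A.
Smallest convergent = 0.49. Discriminant values: 0.72, 0.12, 0.17; count ≥ 0.49 → 1.

1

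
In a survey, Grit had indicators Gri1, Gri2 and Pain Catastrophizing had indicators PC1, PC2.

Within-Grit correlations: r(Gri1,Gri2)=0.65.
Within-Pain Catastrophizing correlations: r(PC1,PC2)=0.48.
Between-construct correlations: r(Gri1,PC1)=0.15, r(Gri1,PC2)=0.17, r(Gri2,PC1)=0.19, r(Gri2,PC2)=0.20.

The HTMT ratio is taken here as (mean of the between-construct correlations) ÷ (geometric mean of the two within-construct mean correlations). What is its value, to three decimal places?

0.318

Between-construct mean = 0.71/4 = 0.1775.
Mean within-Gri = 0.65/1 = 0.6500; mean within-PC = 0.48/1 = 0.4800.
Geometric mean = √(0.6500 × 0.4800) = 0.5586.
HTMT = 0.1775 / 0.5586 = 0.318.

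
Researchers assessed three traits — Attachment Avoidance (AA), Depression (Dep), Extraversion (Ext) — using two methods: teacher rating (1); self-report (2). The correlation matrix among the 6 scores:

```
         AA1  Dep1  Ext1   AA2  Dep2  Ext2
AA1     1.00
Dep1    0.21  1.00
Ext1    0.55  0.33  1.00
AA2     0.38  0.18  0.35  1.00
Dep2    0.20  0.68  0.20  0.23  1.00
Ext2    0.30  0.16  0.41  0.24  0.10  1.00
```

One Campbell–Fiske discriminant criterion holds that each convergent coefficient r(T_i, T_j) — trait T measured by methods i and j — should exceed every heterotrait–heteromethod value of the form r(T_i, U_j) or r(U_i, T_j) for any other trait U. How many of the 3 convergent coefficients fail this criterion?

0

Convergent coefficients and their comparison sets:
AA (methods 1·2): 0.38 vs {0.20, 0.18, 0.30, 0.35} → pass.
Dep (methods 1·2): 0.68 vs {0.18, 0.20, 0.16, 0.20} → pass.
Ext (methods 1·2): 0.41 vs {0.35, 0.30, 0.20, 0.16} → pass.
0 of 3 fail.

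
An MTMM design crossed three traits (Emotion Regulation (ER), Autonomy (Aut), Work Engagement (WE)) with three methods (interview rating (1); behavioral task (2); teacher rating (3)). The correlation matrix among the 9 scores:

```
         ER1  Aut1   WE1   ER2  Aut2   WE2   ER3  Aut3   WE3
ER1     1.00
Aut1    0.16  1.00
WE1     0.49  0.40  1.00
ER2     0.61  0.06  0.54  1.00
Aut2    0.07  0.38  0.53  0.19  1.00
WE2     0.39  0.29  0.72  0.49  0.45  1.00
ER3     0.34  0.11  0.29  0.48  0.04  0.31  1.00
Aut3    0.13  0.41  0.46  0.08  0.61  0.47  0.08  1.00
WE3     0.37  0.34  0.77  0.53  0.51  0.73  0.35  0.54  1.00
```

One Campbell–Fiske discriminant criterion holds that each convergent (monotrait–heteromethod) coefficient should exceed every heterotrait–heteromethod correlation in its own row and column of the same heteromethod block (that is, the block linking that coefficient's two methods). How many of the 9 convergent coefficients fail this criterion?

Convergent coefficients and their comparison sets:
ER (methods 1·2): 0.61 vs {0.07, 0.06, 0.39, 0.54} → pass.
ER (methods 1·3): 0.34 vs {0.13, 0.11, 0.37, 0.29} → fail.
ER (methods 2·3): 0.48 vs {0.08, 0.04, 0.53, 0.31} → fail.
Aut (methods 1·2): 0.38 vs {0.06, 0.07, 0.29, 0.53} → fail.
Aut (methods 1·3): 0.41 vs {0.11, 0.13, 0.34, 0.46} → fail.
Aut (methods 2·3): 0.61 vs {0.04, 0.08, 0.51, 0.47} → pass.
WE (methods 1·2): 0.72 vs {0.54, 0.39, 0.53, 0.29} → pass.
WE (methods 1·3): 0.77 vs {0.29, 0.37, 0.46, 0.34} → pass.
WE (methods 2·3): 0.73 vs {0.31, 0.53, 0.47, 0.51} → pass.
4 of 9 fail.

4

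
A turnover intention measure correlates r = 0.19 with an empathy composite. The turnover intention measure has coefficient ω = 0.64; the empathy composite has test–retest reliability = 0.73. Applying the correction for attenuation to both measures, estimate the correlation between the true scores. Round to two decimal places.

0.28

r_true = r_obs / √(r_xx · r_yy) = 0.19 / √(0.64 × 0.73) = 0.19 / √0.4672 = 0.19 / 0.6835 ≈ 0.28.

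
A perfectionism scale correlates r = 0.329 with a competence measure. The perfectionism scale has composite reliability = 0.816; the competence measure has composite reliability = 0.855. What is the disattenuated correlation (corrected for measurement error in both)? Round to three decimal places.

r_true = r_obs / √(r_xx · r_yy) = 0.329 / √(0.816 × 0.855) = 0.329 / √0.697680 = 0.329 / 0.8353 ≈ 0.394.

0.394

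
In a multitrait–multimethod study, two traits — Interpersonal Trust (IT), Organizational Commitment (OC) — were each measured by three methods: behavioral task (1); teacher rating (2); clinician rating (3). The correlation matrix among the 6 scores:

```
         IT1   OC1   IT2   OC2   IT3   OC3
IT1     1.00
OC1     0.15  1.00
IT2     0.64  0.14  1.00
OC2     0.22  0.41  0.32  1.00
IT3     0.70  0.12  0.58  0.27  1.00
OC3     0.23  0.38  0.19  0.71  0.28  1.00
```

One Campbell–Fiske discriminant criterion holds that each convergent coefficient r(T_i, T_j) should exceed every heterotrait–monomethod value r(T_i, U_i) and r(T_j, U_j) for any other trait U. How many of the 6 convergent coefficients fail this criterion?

0

Convergent coefficients and their comparison sets:
IT (methods 1·2): 0.64 vs {0.15, 0.32} → pass.
IT (methods 1·3): 0.70 vs {0.15, 0.28} → pass.
IT (methods 2·3): 0.58 vs {0.32, 0.28} → pass.
OC (methods 1·2): 0.41 vs {0.15, 0.32} → pass.
OC (methods 1·3): 0.38 vs {0.15, 0.28} → pass.
OC (methods 2·3): 0.71 vs {0.32, 0.28} → pass.
0 of 6 fail.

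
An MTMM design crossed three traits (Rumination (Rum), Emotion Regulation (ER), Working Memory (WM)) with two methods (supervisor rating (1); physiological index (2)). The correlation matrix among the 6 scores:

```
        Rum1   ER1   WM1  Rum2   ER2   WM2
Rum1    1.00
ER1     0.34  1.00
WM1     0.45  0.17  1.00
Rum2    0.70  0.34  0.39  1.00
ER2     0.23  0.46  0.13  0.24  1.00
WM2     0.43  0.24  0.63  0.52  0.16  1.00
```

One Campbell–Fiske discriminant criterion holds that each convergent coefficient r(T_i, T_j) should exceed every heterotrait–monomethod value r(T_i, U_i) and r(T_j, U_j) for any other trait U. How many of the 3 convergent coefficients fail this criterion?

0

Convergent coefficients and their comparison sets:
Rum (methods 1·2): 0.70 vs {0.34, 0.24, 0.45, 0.52} → pass.
ER (methods 1·2): 0.46 vs {0.34, 0.24, 0.17, 0.16} → pass.
WM (methods 1·2): 0.63 vs {0.45, 0.52, 0.17, 0.16} → pass.
0 of 3 fail.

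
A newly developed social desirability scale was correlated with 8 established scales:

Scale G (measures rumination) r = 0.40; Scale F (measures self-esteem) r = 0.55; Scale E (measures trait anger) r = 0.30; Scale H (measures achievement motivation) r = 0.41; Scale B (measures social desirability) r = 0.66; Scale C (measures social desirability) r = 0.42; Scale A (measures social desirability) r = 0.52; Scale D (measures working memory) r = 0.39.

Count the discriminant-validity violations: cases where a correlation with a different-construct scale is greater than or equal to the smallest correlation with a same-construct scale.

1

Convergent (same construct = social desirability): Scale B, Scale C, Scale A.
Smallest convergent = 0.42. Discriminant values: 0.40, 0.55, 0.30, 0.41, 0.39; count ≥ 0.42 → 1.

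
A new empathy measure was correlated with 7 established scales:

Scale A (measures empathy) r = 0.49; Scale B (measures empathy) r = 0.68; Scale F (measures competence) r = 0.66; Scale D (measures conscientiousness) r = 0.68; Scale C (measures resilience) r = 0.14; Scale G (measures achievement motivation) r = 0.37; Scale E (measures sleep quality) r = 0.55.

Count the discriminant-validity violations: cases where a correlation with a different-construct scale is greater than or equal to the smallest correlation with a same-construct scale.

Convergent (same construct = empathy): Scale A, Scale B.
Smallest convergent = 0.49. Discriminant values: 0.66, 0.68, 0.14, 0.37, 0.55; count ≥ 0.49 → 3.

3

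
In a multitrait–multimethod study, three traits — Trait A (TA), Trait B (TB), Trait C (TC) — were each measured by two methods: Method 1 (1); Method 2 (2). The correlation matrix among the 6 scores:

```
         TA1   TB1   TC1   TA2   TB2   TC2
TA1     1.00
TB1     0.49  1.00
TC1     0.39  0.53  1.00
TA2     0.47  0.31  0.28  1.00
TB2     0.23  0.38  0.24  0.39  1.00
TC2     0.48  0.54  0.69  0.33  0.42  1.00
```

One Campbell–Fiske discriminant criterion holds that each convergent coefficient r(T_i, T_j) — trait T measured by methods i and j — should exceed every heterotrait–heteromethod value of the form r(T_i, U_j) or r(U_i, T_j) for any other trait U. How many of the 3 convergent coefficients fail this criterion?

2

Each convergent coefficient versus the relevant comparison correlations:
TA (methods 1·2): 0.47 vs {0.23, 0.31, 0.48, 0.28} → fail.
TB (methods 1·2): 0.38 vs {0.31, 0.23, 0.54, 0.24} → fail.
TC (methods 1·2): 0.69 vs {0.28, 0.48, 0.24, 0.54} → pass.
2 of 3 fail.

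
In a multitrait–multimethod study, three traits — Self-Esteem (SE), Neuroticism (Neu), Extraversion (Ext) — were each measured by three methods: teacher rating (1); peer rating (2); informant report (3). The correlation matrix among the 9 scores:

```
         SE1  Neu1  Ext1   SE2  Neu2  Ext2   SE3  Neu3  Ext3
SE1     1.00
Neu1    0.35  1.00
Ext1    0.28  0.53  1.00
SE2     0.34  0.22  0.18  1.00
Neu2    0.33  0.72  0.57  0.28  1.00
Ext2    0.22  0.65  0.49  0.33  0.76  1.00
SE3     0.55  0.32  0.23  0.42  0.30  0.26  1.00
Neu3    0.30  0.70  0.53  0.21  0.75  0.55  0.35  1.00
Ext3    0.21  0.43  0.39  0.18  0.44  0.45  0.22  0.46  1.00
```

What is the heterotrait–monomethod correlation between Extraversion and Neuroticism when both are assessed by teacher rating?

0.53

Different traits, same method: r(Ext1, Neu1) = 0.53.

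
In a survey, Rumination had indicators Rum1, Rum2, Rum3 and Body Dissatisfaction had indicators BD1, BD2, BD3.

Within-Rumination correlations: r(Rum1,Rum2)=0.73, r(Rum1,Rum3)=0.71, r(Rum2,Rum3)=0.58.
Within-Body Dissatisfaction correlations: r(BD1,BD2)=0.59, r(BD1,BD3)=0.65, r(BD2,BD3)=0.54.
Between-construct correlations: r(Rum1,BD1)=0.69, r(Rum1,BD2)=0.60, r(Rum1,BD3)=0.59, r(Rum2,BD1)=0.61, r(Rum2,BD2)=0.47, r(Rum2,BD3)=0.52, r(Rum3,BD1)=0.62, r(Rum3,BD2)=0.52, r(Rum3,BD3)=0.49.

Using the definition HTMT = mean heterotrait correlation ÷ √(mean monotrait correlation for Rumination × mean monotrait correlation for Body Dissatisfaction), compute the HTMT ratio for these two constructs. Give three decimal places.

Between-construct mean = 5.11/9 = 0.5678.
Mean within-Rum = 2.02/3 = 0.6733; mean within-BD = 1.78/3 = 0.5933.
Geometric mean = √(0.6733 × 0.5933) = 0.6320.
HTMT = 0.5678 / 0.6320 = 0.898.

0.898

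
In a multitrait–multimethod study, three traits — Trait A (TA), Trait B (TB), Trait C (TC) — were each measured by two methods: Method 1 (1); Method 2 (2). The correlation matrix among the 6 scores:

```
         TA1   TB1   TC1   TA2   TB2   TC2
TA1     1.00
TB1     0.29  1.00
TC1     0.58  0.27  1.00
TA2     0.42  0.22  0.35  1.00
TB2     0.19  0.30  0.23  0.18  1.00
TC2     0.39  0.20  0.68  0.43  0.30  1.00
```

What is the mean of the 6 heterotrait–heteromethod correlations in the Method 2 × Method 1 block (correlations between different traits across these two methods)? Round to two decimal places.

HTHM values (method 2 × method 1): 0.22, 0.35, 0.19, 0.23, 0.39, 0.20; mean = 1.58/6 = 0.26.

0.26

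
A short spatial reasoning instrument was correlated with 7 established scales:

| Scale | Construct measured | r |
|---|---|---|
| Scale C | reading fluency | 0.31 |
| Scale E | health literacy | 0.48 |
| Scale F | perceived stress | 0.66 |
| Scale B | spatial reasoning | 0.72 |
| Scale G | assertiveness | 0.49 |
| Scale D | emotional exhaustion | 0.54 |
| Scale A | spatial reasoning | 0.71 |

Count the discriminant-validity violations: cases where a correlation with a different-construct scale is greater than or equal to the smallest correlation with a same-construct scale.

0

Convergent (same construct = spatial reasoning): Scale B, Scale A.
Smallest convergent = 0.71. Discriminant values: 0.31, 0.48, 0.66, 0.49, 0.54; count ≥ 0.71 → 0.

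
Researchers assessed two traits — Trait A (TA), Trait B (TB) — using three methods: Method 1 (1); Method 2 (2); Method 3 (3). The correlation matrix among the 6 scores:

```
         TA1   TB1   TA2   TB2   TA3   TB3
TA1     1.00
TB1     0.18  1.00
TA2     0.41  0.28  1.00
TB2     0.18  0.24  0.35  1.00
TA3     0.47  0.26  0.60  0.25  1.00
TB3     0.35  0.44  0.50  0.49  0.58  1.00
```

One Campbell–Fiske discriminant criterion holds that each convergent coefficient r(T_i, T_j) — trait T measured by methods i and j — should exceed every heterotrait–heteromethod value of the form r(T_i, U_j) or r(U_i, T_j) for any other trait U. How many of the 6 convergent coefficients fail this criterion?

2

Checking each validity diagonal entry against its comparison values:
TA (methods 1·2): 0.41 vs {0.18, 0.28} → pass.
TA (methods 1·3): 0.47 vs {0.35, 0.26} → pass.
TA (methods 2·3): 0.60 vs {0.50, 0.25} → pass.
TB (methods 1·2): 0.24 vs {0.28, 0.18} → fail.
TB (methods 1·3): 0.44 vs {0.26, 0.35} → pass.
TB (methods 2·3): 0.49 vs {0.25, 0.50} → fail.
2 of 6 fail.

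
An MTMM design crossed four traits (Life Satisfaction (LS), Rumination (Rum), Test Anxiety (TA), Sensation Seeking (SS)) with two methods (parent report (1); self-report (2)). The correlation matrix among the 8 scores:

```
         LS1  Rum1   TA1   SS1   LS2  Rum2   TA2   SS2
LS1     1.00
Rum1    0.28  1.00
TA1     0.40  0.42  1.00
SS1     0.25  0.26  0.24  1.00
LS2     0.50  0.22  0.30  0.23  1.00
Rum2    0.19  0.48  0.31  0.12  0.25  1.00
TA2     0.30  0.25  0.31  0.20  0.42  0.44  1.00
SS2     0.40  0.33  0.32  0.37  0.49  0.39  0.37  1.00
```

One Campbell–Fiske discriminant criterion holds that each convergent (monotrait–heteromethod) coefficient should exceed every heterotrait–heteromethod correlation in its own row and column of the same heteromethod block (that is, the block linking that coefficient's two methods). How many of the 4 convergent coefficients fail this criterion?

2

Convergent coefficients and their comparison sets:
LS (methods 1·2): 0.50 vs {0.19, 0.22, 0.30, 0.30, 0.40, 0.23} → pass.
Rum (methods 1·2): 0.48 vs {0.22, 0.19, 0.25, 0.31, 0.33, 0.12} → pass.
TA (methods 1·2): 0.31 vs {0.30, 0.30, 0.31, 0.25, 0.32, 0.20} → fail.
SS (methods 1·2): 0.37 vs {0.23, 0.40, 0.12, 0.33, 0.20, 0.32} → fail.
2 of 4 fail.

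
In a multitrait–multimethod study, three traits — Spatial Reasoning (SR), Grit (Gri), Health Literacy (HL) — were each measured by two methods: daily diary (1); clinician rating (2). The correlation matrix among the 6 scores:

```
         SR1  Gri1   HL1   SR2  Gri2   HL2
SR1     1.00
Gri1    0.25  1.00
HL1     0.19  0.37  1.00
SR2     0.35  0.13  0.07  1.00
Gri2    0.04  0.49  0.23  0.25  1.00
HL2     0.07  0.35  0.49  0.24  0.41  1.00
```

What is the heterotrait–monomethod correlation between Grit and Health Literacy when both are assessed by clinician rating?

Different traits, same method: r(Gri2, HL2) = 0.41.

0.41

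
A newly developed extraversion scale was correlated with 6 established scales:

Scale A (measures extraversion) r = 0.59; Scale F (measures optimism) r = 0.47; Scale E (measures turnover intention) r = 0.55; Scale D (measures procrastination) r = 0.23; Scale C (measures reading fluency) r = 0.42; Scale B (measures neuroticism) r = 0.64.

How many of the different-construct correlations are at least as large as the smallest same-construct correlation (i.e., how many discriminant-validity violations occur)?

1

Convergent (same construct = extraversion): Scale A.
Smallest convergent = 0.59. Discriminant values: 0.47, 0.55, 0.23, 0.42, 0.64; count ≥ 0.59 → 1.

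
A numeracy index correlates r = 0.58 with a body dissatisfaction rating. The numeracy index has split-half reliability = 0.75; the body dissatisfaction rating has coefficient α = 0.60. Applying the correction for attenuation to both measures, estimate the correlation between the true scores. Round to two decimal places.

0.86

r_true = r_obs / √(r_xx · r_yy) = 0.58 / √(0.75 × 0.60) = 0.58 / √0.4500 = 0.58 / 0.6708 ≈ 0.86.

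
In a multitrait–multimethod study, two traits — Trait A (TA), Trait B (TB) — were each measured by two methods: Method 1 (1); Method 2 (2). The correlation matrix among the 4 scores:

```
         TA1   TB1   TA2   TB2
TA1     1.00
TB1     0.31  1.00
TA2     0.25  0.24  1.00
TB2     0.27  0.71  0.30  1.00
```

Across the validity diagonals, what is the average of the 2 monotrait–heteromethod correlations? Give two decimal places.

0.48

Convergent values: 0.25, 0.71; mean = 0.96/2 = 0.48.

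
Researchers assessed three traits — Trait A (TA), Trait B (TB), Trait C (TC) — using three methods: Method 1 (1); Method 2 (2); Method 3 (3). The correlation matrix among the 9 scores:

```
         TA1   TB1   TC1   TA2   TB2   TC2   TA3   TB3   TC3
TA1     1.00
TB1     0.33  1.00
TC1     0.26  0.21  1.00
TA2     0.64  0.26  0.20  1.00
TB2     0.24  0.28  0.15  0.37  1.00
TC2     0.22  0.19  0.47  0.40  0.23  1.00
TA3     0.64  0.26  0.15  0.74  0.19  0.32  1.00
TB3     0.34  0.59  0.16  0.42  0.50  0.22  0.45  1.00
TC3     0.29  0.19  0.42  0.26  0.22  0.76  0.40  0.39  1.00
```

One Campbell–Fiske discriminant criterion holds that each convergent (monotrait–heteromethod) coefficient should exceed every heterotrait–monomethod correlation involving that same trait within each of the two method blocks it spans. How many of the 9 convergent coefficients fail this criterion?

Checking each validity diagonal entry against its comparison values:
TA (methods 1·2): 0.64 vs {0.33, 0.37, 0.26, 0.40} → pass.
TA (methods 1·3): 0.64 vs {0.33, 0.45, 0.26, 0.40} → pass.
TA (methods 2·3): 0.74 vs {0.37, 0.45, 0.40, 0.40} → pass.
TB (methods 1·2): 0.28 vs {0.33, 0.37, 0.21, 0.23} → fail.
TB (methods 1·3): 0.59 vs {0.33, 0.45, 0.21, 0.39} → pass.
TB (methods 2·3): 0.50 vs {0.37, 0.45, 0.23, 0.39} → pass.
TC (methods 1·2): 0.47 vs {0.26, 0.40, 0.21, 0.23} → pass.
TC (methods 1·3): 0.42 vs {0.26, 0.40, 0.21, 0.39} → pass.
TC (methods 2·3): 0.76 vs {0.40, 0.40, 0.23, 0.39} → pass.
1 of 9 fail.

1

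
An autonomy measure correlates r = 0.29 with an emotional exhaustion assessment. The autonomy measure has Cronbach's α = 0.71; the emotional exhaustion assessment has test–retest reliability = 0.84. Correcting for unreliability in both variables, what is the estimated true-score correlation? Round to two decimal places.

r_true = r_obs / √(r_xx · r_yy) = 0.29 / √(0.71 × 0.84) = 0.29 / √0.5964 = 0.29 / 0.7723 ≈ 0.38.

0.38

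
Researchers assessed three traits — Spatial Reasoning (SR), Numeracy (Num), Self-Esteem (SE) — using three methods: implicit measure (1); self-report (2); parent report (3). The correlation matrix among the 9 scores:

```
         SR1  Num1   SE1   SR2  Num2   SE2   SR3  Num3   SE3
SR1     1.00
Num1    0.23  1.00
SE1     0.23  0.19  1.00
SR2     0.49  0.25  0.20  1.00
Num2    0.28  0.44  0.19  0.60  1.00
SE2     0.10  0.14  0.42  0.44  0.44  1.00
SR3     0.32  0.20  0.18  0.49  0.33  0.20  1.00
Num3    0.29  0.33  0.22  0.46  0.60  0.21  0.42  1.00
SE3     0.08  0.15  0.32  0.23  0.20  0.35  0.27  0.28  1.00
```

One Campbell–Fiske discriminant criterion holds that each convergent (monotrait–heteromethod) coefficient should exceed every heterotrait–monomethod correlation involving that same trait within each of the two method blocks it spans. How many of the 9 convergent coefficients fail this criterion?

8

Each convergent coefficient versus the relevant comparison correlations:
SR (methods 1·2): 0.49 vs {0.23, 0.60, 0.23, 0.44} → fail.
SR (methods 1·3): 0.32 vs {0.23, 0.42, 0.23, 0.27} → fail.
SR (methods 2·3): 0.49 vs {0.60, 0.42, 0.44, 0.27} → fail.
Num (methods 1·2): 0.44 vs {0.23, 0.60, 0.19, 0.44} → fail.
Num (methods 1·3): 0.33 vs {0.23, 0.42, 0.19, 0.28} → fail.
Num (methods 2·3): 0.60 vs {0.60, 0.42, 0.44, 0.28} → fail.
SE (methods 1·2): 0.42 vs {0.23, 0.44, 0.19, 0.44} → fail.
SE (methods 1·3): 0.32 vs {0.23, 0.27, 0.19, 0.28} → pass.
SE (methods 2·3): 0.35 vs {0.44, 0.27, 0.44, 0.28} → fail.
8 of 9 fail.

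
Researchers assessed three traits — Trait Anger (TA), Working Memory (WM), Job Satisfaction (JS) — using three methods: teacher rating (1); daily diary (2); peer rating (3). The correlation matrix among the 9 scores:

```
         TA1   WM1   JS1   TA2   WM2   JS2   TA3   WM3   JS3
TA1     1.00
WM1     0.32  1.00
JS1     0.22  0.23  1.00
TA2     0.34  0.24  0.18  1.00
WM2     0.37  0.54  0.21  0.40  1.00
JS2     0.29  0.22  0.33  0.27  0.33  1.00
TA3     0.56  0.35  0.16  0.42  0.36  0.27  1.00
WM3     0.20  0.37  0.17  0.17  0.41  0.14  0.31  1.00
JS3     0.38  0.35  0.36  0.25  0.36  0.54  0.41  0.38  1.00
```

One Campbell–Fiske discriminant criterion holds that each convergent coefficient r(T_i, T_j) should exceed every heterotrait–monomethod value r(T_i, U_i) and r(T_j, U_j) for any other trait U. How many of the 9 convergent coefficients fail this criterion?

4

Each convergent coefficient versus the relevant comparison correlations:
TA (methods 1·2): 0.34 vs {0.32, 0.40, 0.22, 0.27} → fail.
TA (methods 1·3): 0.56 vs {0.32, 0.31, 0.22, 0.41} → pass.
TA (methods 2·3): 0.42 vs {0.40, 0.31, 0.27, 0.41} → pass.
WM (methods 1·2): 0.54 vs {0.32, 0.40, 0.23, 0.33} → pass.
WM (methods 1·3): 0.37 vs {0.32, 0.31, 0.23, 0.38} → fail.
WM (methods 2·3): 0.41 vs {0.40, 0.31, 0.33, 0.38} → pass.
JS (methods 1·2): 0.33 vs {0.22, 0.27, 0.23, 0.33} → fail.
JS (methods 1·3): 0.36 vs {0.22, 0.41, 0.23, 0.38} → fail.
JS (methods 2·3): 0.54 vs {0.27, 0.41, 0.33, 0.38} → pass.
4 of 9 fail.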